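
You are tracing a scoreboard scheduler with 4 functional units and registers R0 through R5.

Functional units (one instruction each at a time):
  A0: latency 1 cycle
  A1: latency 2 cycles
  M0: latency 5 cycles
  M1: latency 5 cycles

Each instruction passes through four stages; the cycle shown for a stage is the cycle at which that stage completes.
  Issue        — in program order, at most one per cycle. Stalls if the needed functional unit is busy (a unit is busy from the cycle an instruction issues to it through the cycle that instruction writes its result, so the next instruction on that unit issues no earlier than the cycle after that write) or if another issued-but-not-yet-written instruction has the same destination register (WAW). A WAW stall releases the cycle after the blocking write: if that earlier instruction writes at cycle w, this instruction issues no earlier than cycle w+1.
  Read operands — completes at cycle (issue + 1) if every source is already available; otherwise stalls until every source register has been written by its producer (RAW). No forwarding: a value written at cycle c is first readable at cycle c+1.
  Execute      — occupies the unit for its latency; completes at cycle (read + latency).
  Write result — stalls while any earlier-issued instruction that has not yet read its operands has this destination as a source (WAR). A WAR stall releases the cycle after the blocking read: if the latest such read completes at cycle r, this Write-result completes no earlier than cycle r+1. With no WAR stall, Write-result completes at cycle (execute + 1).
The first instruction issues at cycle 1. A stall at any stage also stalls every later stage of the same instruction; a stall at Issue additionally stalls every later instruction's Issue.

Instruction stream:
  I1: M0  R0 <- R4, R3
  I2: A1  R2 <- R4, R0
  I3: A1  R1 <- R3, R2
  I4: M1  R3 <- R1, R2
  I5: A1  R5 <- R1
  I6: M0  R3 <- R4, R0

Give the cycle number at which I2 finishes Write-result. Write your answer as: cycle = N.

cycle = 12

I1  is:1  ro:2  ex:7  wr:8
I2  is:2  ro:9  ex:11  wr:12  — RAW R0: wait I1 write@8
I3  is:13  ro:14  ex:16  wr:17  — struct: A1 busy until I2 writes@12
I4  is:14  ro:18  ex:23  wr:24  — RAW R1: wait I3 write@17
I5  is:18  ro:19  ex:21  wr:22  — struct: A1 busy until I3 writes@17
I6  is:25  ro:26  ex:31  wr:32  — WAW R3: wait I4 write@24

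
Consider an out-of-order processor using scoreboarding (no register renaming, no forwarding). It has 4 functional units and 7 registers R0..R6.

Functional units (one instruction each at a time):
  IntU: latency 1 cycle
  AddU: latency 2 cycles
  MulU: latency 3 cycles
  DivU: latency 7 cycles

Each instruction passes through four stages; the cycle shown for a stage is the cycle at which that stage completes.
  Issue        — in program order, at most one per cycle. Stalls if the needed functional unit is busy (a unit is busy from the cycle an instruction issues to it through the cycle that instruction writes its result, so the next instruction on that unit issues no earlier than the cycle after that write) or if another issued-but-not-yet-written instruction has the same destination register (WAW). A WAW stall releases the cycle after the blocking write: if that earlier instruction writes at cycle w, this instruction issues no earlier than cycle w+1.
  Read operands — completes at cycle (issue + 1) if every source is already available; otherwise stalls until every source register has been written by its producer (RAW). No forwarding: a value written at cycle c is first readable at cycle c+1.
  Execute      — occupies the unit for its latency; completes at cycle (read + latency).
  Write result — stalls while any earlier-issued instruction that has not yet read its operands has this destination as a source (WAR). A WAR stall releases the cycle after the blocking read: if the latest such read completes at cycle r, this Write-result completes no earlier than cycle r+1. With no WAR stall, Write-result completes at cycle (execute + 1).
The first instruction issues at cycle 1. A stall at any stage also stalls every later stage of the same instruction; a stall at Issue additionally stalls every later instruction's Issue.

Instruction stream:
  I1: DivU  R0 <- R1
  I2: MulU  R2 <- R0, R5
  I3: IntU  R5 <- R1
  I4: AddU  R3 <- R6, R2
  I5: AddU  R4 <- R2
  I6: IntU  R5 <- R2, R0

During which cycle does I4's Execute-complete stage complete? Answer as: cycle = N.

[1] I1 dispatched to DivU
[2] I1 operands ready | I2 dispatched to MulU
[3] I3 dispatched to IntU
[4] I3 operands ready | I4 dispatched to AddU
[5] I3 complete
[9] I1 complete
[10] R0←I1
[11] I2 operands ready
[12] R5←I3
[14] I2 complete
[15] R2←I2
[16] I4 operands ready
[18] I4 complete
[19] R3←I4
[20] I5 dispatched to AddU
[21] I5 operands ready | I6 dispatched to IntU
[22] I6 operands ready
[23] I5 complete | I6 complete
[24] R4←I5 | R5←I6

cycle = 18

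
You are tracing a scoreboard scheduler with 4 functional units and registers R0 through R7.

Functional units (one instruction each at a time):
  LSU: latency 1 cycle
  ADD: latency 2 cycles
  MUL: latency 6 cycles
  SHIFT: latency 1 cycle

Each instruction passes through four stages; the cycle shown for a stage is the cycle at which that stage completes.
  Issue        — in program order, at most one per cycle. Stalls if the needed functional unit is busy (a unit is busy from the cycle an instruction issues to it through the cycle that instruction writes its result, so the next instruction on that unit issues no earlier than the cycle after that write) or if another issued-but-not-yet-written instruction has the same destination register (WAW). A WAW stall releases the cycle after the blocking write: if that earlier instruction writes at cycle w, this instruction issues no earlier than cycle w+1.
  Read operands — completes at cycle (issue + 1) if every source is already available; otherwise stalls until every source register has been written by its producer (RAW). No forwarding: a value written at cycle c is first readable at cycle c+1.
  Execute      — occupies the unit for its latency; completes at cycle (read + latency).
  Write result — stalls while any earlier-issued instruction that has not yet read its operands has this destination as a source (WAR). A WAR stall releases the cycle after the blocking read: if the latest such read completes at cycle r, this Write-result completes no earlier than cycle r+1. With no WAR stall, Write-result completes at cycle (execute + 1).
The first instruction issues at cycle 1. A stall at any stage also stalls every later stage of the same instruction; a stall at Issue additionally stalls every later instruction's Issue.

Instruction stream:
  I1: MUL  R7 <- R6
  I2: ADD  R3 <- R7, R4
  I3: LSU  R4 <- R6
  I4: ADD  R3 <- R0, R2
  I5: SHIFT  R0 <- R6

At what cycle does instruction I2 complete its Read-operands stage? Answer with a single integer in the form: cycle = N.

I1: IS=1 RO=2 EX=8 WR=9
I2: IS=2 RO=10 EX=12 WR=13  [RAW R7: wait I1 write@9]
I3: IS=3 RO=4 EX=5 WR=11  [WAR R4: wait I2 read@10]
I4: IS=14 RO=15 EX=17 WR=18  [struct: ADD busy until I2 writes@13]
I5: IS=15 RO=16 EX=17 WR=18

cycle = 10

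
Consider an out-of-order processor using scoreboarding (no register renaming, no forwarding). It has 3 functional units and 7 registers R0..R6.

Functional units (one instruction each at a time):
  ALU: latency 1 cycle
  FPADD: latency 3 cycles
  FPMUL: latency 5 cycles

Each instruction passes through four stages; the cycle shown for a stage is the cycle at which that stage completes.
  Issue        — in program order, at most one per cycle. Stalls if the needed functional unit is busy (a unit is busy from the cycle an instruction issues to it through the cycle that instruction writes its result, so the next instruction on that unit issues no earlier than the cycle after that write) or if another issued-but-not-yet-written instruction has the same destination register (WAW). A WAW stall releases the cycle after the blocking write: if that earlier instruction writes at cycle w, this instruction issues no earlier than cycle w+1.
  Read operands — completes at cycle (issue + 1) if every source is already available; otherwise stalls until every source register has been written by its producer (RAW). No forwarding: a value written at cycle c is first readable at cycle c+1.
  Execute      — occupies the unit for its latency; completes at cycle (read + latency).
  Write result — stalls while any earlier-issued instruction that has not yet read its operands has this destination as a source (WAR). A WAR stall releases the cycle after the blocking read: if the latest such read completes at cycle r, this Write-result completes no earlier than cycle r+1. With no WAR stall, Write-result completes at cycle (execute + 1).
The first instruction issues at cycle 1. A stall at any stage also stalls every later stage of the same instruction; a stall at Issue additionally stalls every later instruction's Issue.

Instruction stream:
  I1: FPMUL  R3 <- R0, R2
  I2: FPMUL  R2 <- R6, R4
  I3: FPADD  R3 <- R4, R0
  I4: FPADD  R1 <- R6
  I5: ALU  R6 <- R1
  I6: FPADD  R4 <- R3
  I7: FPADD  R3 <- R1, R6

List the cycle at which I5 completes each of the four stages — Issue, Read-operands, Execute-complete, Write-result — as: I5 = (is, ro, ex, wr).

[I1] 1/2/7/8
[I2] 9/10/15/16  (struct: FPMUL busy until I1 writes@8)
[I3] 10/11/14/15
[I4] 16/17/20/21  (struct: FPADD busy until I3 writes@15)
[I5] 17/22/23/24  (RAW R1: wait I4 write@21)
[I6] 22/23/26/27  (struct: FPADD busy until I4 writes@21)
[I7] 28/29/32/33  (struct: FPADD busy until I6 writes@27)

I5 = (17, 22, 23, 24)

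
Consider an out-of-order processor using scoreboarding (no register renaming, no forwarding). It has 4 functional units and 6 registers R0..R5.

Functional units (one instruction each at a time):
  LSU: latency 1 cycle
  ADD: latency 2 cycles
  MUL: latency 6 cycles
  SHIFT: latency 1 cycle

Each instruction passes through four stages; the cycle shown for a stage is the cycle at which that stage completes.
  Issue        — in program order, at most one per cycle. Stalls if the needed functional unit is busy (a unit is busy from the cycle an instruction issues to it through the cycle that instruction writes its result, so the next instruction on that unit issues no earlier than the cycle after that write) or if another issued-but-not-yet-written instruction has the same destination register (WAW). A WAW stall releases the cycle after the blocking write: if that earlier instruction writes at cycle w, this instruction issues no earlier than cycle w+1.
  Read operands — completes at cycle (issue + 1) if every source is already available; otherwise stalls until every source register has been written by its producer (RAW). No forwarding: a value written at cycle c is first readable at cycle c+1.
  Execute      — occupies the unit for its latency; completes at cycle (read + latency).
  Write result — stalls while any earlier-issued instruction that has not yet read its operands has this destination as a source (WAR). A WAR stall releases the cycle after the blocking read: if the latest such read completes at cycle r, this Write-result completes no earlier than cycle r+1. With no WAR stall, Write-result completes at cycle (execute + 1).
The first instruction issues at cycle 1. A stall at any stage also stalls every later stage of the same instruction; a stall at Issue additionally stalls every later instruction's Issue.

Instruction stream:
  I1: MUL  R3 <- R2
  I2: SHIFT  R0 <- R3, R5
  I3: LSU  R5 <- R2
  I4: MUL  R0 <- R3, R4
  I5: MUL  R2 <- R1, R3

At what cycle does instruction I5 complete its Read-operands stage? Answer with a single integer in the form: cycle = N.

t=1  I1 issues→MUL
t=2  I1 reads · I2 issues→SHIFT
t=3  I3 issues→LSU
t=4  I3 reads
t=5  I3 exec-done
t=8  I1 exec-done
t=9  I1 writes R3
t=10  I2 reads
t=11  I2 exec-done · I3 writes R5
t=12  I2 writes R0
t=13  I4 issues→MUL
t=14  I4 reads
t=20  I4 exec-done
t=21  I4 writes R0
t=22  I5 issues→MUL
t=23  I5 reads
t=29  I5 exec-done
t=30  I5 writes R2

cycle = 23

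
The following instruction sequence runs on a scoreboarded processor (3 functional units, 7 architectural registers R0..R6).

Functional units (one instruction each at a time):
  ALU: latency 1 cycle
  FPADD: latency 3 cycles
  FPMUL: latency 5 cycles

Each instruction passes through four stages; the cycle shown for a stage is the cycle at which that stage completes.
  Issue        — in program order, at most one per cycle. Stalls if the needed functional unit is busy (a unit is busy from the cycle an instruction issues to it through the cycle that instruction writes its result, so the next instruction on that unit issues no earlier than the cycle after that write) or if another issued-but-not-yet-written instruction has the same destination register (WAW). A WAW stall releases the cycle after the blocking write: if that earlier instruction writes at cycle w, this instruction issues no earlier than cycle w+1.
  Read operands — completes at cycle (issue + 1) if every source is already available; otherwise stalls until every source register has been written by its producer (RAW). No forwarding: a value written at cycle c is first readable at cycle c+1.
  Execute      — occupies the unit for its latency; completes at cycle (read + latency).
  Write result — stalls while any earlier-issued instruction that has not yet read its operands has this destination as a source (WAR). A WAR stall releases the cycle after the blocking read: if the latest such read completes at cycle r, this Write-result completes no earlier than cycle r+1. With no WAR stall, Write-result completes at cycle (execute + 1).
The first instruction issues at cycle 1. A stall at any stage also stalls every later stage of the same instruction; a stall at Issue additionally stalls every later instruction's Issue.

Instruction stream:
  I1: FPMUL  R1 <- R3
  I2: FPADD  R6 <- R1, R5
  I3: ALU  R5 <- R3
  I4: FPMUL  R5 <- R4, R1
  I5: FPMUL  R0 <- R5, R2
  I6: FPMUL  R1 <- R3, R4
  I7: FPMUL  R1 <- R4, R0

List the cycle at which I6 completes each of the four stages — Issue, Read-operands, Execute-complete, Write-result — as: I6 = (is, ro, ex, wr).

I6 = (27, 28, 33, 34)

I1  is:1  ro:2  ex:7  wr:8
I2  is:2  ro:9  ex:12  wr:13  — RAW R1: wait I1 write@8
I3  is:3  ro:4  ex:5  wr:10  — WAR R5: wait I2 read@9
I4  is:11  ro:12  ex:17  wr:18  — WAW R5: wait I3 write@10
I5  is:19  ro:20  ex:25  wr:26  — struct: FPMUL busy until I4 writes@18
I6  is:27  ro:28  ex:33  wr:34  — struct: FPMUL busy until I5 writes@26
I7  is:35  ro:36  ex:41  wr:42  — struct: FPMUL busy until I6 writes@34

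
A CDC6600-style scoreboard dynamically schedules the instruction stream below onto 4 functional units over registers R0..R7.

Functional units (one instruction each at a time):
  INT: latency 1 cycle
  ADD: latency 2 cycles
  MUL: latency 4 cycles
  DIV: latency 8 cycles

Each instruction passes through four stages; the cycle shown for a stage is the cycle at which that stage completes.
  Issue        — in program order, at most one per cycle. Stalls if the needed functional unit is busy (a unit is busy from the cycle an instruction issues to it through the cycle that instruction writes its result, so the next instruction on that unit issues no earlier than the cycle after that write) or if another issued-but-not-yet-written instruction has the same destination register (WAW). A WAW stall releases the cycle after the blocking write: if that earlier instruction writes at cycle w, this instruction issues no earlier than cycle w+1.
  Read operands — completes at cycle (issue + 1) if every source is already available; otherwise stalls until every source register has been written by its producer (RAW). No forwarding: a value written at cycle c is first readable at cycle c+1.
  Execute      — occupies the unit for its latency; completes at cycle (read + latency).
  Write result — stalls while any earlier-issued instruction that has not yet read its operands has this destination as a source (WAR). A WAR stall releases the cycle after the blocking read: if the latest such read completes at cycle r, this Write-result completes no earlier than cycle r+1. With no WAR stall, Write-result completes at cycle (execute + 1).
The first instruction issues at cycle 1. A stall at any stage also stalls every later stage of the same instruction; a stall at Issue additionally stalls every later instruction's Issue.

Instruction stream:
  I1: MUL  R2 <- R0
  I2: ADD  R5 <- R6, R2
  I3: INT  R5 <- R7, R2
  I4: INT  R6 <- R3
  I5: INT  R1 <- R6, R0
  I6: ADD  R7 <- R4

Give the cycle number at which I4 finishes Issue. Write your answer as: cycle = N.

cycle = 16

1) issue 1, read 2, done 6, write 7
2) issue 2, read 8, done 10, write 11  <RAW R2: wait I1 write@7>
3) issue 12, read 13, done 14, write 15  <WAW R5: wait I2 write@11>
4) issue 16, read 17, done 18, write 19  <struct: INT busy until I3 writes@15>
5) issue 20, read 21, done 22, write 23  <struct: INT busy until I4 writes@19>
6) issue 21, read 22, done 24, write 25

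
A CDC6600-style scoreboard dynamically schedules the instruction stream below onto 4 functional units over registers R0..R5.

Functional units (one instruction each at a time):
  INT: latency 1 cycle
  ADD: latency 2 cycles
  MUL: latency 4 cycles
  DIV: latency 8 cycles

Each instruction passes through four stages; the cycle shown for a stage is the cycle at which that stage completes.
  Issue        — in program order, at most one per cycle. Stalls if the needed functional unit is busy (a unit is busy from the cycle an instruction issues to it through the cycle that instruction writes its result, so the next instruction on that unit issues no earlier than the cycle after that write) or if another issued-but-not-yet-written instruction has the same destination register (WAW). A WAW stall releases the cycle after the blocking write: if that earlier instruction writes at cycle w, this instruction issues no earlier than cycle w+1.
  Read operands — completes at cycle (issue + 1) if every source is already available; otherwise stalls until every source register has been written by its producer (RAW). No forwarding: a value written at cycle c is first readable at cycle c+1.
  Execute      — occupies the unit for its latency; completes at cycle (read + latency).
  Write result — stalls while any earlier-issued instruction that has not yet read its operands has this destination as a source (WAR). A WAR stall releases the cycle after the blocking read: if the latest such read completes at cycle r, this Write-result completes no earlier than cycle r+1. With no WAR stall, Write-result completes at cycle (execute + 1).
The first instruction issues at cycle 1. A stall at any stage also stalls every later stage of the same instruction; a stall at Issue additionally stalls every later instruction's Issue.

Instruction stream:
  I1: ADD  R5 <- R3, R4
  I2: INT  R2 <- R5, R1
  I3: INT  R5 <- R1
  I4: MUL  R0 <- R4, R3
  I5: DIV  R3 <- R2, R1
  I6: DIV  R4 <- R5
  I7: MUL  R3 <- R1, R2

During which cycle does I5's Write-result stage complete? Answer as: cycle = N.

c1: I1 dispatched to ADD
c2: I1 operands ready, I2 dispatched to INT
c4: I1 complete
c5: R5←I1
c6: I2 operands ready
c7: I2 complete
c8: R2←I2
c9: I3 dispatched to INT
c10: I3 operands ready, I4 dispatched to MUL
c11: I3 complete, I4 operands ready, I5 dispatched to DIV
c12: R5←I3, I5 operands ready
c15: I4 complete
c16: R0←I4
c20: I5 complete
c21: R3←I5
c22: I6 dispatched to DIV
c23: I6 operands ready, I7 dispatched to MUL
c24: I7 operands ready
c28: I7 complete
c29: R3←I7
c31: I6 complete
c32: R4←I6

cycle = 21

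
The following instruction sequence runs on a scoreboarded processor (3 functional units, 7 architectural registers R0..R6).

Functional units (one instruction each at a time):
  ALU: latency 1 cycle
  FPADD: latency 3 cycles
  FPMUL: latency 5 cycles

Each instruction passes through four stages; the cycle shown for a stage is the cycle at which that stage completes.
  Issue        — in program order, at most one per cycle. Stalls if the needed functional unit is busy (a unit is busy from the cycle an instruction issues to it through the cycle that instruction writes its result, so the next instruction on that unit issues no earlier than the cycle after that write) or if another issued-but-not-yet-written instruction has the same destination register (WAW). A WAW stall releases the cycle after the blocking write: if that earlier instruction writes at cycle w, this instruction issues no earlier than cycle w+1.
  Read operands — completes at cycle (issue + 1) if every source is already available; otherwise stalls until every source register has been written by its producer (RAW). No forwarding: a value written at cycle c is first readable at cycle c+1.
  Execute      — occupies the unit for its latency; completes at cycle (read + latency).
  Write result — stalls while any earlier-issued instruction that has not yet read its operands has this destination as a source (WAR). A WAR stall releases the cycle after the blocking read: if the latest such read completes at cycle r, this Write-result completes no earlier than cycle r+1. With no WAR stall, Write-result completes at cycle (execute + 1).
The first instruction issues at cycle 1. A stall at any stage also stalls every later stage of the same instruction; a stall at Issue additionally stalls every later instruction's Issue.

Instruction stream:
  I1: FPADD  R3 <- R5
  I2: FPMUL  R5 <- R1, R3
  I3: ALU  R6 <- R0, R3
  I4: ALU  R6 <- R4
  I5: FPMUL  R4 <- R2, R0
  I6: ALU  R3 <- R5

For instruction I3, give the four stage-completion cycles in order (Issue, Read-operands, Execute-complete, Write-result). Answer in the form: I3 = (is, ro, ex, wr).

I3 = (3, 7, 8, 9)

I1  is:1  ro:2  ex:5  wr:6
I2  is:2  ro:7  ex:12  wr:13  — RAW R3: wait I1 write@6
I3  is:3  ro:7  ex:8  wr:9  — RAW R3: wait I1 write@6
I4  is:10  ro:11  ex:12  wr:13  — struct: ALU busy until I3 writes@9
I5  is:14  ro:15  ex:20  wr:21  — struct: FPMUL busy until I2 writes@13
I6  is:15  ro:16  ex:17  wr:18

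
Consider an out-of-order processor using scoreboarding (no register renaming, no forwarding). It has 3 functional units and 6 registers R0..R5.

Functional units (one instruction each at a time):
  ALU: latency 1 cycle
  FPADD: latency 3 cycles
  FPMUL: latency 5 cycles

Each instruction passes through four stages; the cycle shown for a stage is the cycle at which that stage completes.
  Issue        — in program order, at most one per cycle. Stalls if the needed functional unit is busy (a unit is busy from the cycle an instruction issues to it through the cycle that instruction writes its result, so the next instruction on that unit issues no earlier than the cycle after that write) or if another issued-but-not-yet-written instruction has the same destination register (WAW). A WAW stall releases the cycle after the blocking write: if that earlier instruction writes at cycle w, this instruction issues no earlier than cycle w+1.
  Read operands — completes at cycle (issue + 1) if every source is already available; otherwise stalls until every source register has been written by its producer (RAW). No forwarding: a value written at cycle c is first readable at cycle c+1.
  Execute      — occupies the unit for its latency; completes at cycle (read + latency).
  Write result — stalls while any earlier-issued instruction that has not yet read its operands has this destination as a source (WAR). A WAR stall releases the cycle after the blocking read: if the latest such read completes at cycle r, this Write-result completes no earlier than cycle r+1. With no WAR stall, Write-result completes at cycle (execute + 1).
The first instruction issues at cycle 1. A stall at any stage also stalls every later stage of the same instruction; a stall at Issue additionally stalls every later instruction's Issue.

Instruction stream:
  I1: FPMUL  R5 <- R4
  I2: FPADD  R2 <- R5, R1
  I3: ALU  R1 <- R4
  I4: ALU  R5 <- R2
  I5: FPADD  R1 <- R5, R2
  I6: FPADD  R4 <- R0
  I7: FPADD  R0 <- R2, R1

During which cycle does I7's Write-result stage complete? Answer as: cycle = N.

[1] issue I1 (FPMUL)
[2] I1 read-ops · issue I2 (FPADD)
[3] issue I3 (ALU)
[4] I3 read-ops
[5] I3 finished on ALU
[7] I1 finished on FPMUL
[8] I1→R5
[9] I2 read-ops
[10] I3→R1
[11] issue I4 (ALU)
[12] I2 finished on FPADD
[13] I2→R2
[14] I4 read-ops · issue I5 (FPADD)
[15] I4 finished on ALU
[16] I4→R5
[17] I5 read-ops
[20] I5 finished on FPADD
[21] I5→R1
[22] issue I6 (FPADD)
[23] I6 read-ops
[26] I6 finished on FPADD
[27] I6→R4
[28] issue I7 (FPADD)
[29] I7 read-ops
[32] I7 finished on FPADD
[33] I7→R0

cycle = 33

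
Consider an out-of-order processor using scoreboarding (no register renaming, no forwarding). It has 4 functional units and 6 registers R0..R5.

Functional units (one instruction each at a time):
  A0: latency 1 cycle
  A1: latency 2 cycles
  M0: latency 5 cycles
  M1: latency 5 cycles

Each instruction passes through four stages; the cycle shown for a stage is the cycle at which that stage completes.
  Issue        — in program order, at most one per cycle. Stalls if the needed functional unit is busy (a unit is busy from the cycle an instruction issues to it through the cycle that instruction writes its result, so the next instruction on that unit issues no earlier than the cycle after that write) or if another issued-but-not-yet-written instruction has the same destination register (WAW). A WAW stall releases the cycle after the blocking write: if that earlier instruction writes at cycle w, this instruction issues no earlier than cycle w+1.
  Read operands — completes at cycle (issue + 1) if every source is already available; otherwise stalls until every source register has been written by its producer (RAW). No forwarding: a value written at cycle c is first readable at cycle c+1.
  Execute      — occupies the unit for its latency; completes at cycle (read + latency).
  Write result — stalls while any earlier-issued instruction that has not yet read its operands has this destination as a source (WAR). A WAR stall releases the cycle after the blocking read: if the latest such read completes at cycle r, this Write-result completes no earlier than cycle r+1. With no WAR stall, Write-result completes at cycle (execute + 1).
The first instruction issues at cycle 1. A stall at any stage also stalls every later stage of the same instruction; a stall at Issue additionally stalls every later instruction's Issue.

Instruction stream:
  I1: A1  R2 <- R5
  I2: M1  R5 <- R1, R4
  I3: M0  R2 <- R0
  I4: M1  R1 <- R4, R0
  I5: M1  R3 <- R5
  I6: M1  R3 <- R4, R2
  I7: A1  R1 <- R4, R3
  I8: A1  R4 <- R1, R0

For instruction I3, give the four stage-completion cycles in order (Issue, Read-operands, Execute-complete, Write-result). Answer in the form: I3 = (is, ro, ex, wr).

cycle 1: I1 dispatched to A1
cycle 2: I1 operands ready; I2 dispatched to M1
cycle 3: I2 operands ready
cycle 4: I1 complete
cycle 5: R2←I1
cycle 6: I3 dispatched to M0
cycle 7: I3 operands ready
cycle 8: I2 complete
cycle 9: R5←I2
cycle 10: I4 dispatched to M1
cycle 11: I4 operands ready
cycle 12: I3 complete
cycle 13: R2←I3
cycle 16: I4 complete
cycle 17: R1←I4
cycle 18: I5 dispatched to M1
cycle 19: I5 operands ready
cycle 24: I5 complete
cycle 25: R3←I5
cycle 26: I6 dispatched to M1
cycle 27: I6 operands ready; I7 dispatched to A1
cycle 32: I6 complete
cycle 33: R3←I6
cycle 34: I7 operands ready
cycle 36: I7 complete
cycle 37: R1←I7
cycle 38: I8 dispatched to A1
cycle 39: I8 operands ready
cycle 41: I8 complete
cycle 42: R4←I8

I3 = (6, 7, 12, 13)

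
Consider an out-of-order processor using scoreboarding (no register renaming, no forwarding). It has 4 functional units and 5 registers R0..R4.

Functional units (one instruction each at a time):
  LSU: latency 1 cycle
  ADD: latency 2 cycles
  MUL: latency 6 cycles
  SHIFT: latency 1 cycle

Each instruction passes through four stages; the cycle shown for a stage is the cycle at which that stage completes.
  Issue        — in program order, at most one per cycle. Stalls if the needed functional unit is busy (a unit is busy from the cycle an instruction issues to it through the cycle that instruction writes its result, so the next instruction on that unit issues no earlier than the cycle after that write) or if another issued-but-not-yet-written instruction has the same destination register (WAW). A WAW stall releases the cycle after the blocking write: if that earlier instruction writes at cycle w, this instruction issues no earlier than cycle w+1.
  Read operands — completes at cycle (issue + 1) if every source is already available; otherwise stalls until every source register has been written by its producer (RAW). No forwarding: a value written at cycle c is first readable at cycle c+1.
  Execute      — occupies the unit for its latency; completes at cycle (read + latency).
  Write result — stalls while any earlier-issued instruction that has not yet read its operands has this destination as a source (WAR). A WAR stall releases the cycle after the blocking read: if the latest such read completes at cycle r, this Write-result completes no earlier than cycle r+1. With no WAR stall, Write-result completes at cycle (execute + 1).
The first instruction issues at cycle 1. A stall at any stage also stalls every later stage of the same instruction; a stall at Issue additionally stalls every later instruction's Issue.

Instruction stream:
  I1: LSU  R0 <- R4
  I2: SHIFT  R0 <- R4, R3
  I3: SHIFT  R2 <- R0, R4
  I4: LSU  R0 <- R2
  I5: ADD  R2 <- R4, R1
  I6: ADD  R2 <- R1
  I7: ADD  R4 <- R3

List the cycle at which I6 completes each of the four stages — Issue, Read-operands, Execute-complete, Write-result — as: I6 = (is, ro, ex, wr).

I6 = (18, 19, 21, 22)

  I1 | 1 | 2 | 3 | 4
  I2 | 5 | 6 | 7 | 8   WAW R0: wait I1 write@4
  I3 | 9 | 10 | 11 | 12   struct: SHIFT busy until I2 writes@8
  I4 | 10 | 13 | 14 | 15   RAW R2: wait I3 write@12
  I5 | 13 | 14 | 16 | 17   WAW R2: wait I3 write@12
  I6 | 18 | 19 | 21 | 22   struct: ADD busy until I5 writes@17
  I7 | 23 | 24 | 26 | 27   struct: ADD busy until I6 writes@22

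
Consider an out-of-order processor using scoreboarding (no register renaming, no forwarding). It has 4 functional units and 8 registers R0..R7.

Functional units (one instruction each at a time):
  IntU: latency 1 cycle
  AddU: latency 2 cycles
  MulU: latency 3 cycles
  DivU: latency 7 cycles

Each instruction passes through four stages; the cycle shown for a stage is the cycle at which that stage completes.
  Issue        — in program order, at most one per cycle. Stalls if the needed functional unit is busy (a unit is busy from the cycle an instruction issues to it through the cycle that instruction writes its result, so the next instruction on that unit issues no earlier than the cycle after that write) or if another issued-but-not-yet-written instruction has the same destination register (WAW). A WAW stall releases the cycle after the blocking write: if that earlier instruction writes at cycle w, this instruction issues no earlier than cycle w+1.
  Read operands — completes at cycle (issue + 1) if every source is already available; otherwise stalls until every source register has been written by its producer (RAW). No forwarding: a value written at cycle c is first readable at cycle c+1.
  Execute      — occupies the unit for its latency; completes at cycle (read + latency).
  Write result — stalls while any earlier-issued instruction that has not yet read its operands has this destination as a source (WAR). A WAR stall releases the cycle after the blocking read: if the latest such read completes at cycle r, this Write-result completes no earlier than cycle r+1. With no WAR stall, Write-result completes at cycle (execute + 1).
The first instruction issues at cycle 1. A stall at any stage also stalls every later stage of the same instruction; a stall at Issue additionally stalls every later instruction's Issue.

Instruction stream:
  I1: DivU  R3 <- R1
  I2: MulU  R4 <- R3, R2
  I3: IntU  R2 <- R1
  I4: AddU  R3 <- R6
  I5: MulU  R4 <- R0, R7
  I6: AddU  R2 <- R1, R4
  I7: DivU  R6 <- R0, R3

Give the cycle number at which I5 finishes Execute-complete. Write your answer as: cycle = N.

cycle = 20

c1: I1 dispatched to DivU
c2: I1 operands ready · I2 dispatched to MulU
c3: I3 dispatched to IntU
c4: I3 operands ready
c5: I3 complete
c9: I1 complete
c10: R3←I1
c11: I2 operands ready · I4 dispatched to AddU
c12: R2←I3 · I4 operands ready
c14: I2 complete · I4 complete
c15: R4←I2 · R3←I4
c16: I5 dispatched to MulU
c17: I5 operands ready · I6 dispatched to AddU
c18: I7 dispatched to DivU
c19: I7 operands ready
c20: I5 complete
c21: R4←I5
c22: I6 operands ready
c24: I6 complete
c25: R2←I6
c26: I7 complete
c27: R6←I7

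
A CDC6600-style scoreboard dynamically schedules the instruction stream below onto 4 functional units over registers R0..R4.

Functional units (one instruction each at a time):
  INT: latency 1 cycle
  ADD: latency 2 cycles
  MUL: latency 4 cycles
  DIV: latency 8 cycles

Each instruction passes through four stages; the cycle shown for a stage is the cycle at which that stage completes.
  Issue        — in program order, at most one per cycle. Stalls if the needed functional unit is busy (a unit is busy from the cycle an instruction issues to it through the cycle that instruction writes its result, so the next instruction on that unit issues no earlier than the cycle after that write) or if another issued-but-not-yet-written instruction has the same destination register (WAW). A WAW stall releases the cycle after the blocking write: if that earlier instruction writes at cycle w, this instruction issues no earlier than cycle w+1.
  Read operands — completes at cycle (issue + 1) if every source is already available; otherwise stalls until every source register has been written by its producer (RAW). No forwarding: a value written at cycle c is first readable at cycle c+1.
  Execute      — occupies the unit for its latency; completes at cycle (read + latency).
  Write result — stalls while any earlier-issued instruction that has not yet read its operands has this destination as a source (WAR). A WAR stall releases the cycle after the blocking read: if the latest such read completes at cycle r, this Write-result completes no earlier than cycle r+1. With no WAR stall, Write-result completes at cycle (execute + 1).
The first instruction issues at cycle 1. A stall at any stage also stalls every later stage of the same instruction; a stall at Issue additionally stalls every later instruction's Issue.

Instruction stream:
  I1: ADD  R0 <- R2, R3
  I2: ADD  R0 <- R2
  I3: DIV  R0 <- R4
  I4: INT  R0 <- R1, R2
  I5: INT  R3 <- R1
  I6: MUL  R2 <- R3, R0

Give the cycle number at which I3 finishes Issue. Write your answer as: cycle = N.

cycle = 11

t=1  I1→ADD
t=2  I1 RO
t=4  I1 EX
t=5  I1 WR R0
t=6  I2→ADD
t=7  I2 RO
t=9  I2 EX
t=10  I2 WR R0
t=11  I3→DIV
t=12  I3 RO
t=20  I3 EX
t=21  I3 WR R0
t=22  I4→INT
t=23  I4 RO
t=24  I4 EX
t=25  I4 WR R0
t=26  I5→INT
t=27  I5 RO | I6→MUL
t=28  I5 EX
t=29  I5 WR R3
t=30  I6 RO
t=34  I6 EX
t=35  I6 WR R2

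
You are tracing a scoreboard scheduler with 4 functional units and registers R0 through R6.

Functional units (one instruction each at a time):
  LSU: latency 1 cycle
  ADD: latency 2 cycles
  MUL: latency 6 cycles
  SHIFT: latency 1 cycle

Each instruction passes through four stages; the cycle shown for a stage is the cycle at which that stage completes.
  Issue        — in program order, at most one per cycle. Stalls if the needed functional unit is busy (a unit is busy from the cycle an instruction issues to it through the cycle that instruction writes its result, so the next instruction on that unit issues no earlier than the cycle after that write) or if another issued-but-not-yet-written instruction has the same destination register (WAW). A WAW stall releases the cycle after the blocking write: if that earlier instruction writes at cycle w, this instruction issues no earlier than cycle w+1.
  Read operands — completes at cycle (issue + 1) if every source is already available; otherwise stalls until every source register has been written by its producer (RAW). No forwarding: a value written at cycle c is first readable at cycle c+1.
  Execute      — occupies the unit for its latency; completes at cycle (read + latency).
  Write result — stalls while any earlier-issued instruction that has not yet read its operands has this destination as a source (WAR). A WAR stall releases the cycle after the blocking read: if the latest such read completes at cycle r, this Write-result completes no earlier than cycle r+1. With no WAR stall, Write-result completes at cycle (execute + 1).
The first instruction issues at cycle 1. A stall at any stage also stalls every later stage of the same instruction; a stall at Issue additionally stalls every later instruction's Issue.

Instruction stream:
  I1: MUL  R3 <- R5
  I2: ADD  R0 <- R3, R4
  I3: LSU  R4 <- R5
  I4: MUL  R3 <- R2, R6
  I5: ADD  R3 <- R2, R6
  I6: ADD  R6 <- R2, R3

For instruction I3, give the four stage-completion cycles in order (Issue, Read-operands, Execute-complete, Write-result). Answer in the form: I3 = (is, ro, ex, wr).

I3 = (3, 4, 5, 11)

c1: issue I1 (MUL)
c2: I1 read-ops; issue I2 (ADD)
c3: issue I3 (LSU)
c4: I3 read-ops
c5: I3 finished on LSU
c8: I1 finished on MUL
c9: I1→R3
c10: I2 read-ops; issue I4 (MUL)
c11: I3→R4; I4 read-ops
c12: I2 finished on ADD
c13: I2→R0
c17: I4 finished on MUL
c18: I4→R3
c19: issue I5 (ADD)
c20: I5 read-ops
c22: I5 finished on ADD
c23: I5→R3
c24: issue I6 (ADD)
c25: I6 read-ops
c27: I6 finished on ADD
c28: I6→R6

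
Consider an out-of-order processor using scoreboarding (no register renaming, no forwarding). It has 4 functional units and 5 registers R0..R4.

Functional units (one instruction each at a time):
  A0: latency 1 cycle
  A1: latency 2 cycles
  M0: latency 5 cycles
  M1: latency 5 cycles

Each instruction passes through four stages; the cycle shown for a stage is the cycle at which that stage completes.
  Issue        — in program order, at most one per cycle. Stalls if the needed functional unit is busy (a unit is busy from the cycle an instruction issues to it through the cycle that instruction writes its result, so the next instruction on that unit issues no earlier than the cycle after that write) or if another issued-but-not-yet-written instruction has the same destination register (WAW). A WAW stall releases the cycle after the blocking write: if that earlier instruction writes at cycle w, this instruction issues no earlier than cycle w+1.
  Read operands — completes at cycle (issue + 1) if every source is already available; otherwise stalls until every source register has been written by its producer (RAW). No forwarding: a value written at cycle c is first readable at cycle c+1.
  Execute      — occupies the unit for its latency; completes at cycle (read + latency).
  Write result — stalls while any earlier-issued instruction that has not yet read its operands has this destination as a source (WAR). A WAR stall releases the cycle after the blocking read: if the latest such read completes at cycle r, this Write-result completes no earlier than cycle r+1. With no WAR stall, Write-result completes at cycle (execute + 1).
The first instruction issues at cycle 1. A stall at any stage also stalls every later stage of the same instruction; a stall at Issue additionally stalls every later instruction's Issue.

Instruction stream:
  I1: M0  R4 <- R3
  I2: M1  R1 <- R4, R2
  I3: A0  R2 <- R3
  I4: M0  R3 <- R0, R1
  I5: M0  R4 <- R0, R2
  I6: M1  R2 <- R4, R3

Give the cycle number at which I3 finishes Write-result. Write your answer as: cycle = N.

t=1  I1 dispatched to M0
t=2  I1 operands ready · I2 dispatched to M1
t=3  I3 dispatched to A0
t=4  I3 operands ready
t=5  I3 complete
t=7  I1 complete
t=8  R4←I1
t=9  I2 operands ready · I4 dispatched to M0
t=10  R2←I3
t=14  I2 complete
t=15  R1←I2
t=16  I4 operands ready
t=21  I4 complete
t=22  R3←I4
t=23  I5 dispatched to M0
t=24  I5 operands ready · I6 dispatched to M1
t=29  I5 complete
t=30  R4←I5
t=31  I6 operands ready
t=36  I6 complete
t=37  R2←I6

cycle = 10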